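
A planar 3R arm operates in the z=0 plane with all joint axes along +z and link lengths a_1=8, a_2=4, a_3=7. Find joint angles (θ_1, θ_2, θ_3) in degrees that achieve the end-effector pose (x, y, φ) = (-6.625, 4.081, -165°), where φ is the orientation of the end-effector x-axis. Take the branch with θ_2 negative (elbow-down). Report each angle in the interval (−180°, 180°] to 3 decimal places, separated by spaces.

117.348 -135.003 -147.345

wrist centre = target − a_3·(cos φ, sin φ) = (0.1365, 5.8927)
cos θ_2 = (34.7429−8²−4²)/(2·8·4) = -0.7071; θ_2 = -135.0028° (elbow-down)
β = atan2(5.8927,0.1365) = 88.6732°; ψ = atan2(-2.8283,5.1714) = -28.6745°
θ_1 = β − ψ = 117.3477°
θ_3 = φ − θ_1 − θ_2 = -147.3449° (wrapped to (-180°,180°])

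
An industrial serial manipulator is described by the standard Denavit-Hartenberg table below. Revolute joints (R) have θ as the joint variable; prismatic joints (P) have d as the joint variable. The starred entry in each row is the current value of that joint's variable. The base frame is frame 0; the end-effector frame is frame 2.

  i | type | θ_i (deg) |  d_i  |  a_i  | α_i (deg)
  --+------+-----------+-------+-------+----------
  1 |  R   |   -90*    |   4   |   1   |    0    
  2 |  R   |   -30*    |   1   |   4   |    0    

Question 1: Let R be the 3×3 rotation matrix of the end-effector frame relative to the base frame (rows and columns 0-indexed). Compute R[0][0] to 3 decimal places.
End-effector x-axis (col 0 of R) = (-0.5000,-0.8660,0.0000)
R[0][0] = -0.5000

-0.500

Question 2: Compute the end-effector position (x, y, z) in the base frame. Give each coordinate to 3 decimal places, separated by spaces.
after link 1: o_1 = (0.0000, -1.0000, 4.0000)
after link 2: o_2 = (-2.0000, -4.4641, 5.0000)

-2.000 -4.464 5.000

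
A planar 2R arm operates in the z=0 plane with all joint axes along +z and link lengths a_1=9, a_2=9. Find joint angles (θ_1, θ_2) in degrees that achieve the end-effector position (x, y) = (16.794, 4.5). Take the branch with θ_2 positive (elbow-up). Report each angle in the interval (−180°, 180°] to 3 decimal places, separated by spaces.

cos θ_2 = (302.2884−9²−9²)/(2·9·9) = 0.8660; θ_2 = 30.0054° (elbow-up)
β = atan2(4.5000,16.7940) = 15.0002°; ψ = atan2(4.5007,16.7938) = 15.0027°
θ_1 = β − ψ = -0.0025°

-0.003 30.005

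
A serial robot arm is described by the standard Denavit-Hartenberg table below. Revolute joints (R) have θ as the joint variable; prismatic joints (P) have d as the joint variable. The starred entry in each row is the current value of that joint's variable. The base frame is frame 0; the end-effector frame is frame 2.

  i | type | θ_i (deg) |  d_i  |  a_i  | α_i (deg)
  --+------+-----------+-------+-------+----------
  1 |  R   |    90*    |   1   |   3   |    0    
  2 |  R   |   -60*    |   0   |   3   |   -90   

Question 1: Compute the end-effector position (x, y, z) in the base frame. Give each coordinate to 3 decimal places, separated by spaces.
after link 1: o_1 = (0.0000, 3.0000, 1.0000)
after link 2: o_2 = (2.5981, 4.5000, 1.0000)

2.598 4.500 1.000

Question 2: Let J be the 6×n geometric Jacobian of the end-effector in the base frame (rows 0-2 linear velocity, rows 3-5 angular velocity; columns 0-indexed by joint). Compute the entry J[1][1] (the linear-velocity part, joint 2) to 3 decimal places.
2.598

axis z_1 = (0.0000,0.0000,1.0000); lever o_n−o_1 = (2.5981,1.5000,0.0000)
cross product → J_v[:, 1] = (-1.5000,2.5981,0.0000)
J_ω[:, 1] = z_1
entry J[1][1] = 2.5981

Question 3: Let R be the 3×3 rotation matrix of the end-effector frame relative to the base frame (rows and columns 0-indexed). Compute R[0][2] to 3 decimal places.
-0.500

End-effector z-axis (col 2 of R) = (-0.5000,0.8660,0.0000)
R[0][2] = -0.5000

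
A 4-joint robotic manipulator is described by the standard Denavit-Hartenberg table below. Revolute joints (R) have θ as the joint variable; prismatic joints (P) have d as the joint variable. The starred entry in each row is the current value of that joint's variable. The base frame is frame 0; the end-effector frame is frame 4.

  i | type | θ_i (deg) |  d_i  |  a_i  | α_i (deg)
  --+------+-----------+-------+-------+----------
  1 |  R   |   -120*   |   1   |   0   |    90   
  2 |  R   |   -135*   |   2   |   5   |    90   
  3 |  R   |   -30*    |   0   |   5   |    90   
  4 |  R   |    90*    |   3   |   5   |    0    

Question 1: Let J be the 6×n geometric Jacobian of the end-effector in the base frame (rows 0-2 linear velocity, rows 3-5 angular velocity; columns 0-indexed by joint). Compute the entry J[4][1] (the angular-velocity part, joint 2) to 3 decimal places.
axis z_1 = (-0.8660,0.5000,0.0000); lever o_n−o_1 = (7.2191,6.3078,-2.0012)
cross product → J_v[:, 1] = (-1.0006,-1.7331,-9.0723)
J_ω[:, 1] = z_1
entry J[4][1] = 0.5000

0.500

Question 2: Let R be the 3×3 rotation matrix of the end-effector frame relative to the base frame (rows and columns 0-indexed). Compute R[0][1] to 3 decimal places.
End-effector y-axis (col 1 of R) = (-0.7392,-0.2803,0.6124)
R[0][1] = -0.7392

-0.739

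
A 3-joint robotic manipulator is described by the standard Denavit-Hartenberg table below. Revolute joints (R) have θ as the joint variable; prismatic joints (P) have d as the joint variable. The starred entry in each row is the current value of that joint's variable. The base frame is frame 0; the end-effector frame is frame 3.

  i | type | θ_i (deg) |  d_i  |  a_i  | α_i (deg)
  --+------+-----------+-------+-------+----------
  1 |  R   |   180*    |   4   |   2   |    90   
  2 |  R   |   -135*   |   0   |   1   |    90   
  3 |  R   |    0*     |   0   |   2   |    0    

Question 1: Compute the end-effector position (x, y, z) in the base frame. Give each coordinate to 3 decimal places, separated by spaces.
0.121 0.000 1.879

after link 1: o_1 = (-2.0000, 0.0000, 4.0000)
after link 2: o_2 = (-1.2929, 0.0000, 3.2929)
after link 3: o_3 = (0.1213, 0.0000, 1.8787)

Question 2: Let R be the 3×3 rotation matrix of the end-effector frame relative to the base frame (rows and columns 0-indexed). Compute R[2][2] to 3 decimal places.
End-effector z-axis (col 2 of R) = (0.7071,-0.0000,0.7071)
R[2][2] = 0.7071

0.707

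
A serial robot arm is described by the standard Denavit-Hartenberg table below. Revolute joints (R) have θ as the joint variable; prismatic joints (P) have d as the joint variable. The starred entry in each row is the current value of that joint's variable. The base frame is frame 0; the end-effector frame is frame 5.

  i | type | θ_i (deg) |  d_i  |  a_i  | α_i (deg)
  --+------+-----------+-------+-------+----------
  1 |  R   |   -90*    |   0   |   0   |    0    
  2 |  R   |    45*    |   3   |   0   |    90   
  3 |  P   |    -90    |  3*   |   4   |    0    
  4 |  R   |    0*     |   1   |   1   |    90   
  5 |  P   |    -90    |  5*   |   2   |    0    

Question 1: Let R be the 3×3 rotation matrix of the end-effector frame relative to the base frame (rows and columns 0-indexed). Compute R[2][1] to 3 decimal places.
End-effector y-axis (col 1 of R) = (-0.0000,-0.0000,-1.0000)
R[2][1] = -1.0000

-1.000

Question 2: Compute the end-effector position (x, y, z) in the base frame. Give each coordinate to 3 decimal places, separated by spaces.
-4.950 2.121 -2.000

after link 1: o_1 = (0.0000, 0.0000, 0.0000)
after link 2: o_2 = (0.0000, 0.0000, 3.0000)
after link 3: o_3 = (-2.1213, -2.1213, -1.0000)
after link 4: o_4 = (-2.8284, -2.8284, -2.0000)
after link 5: o_5 = (-4.9497, 2.1213, -2.0000)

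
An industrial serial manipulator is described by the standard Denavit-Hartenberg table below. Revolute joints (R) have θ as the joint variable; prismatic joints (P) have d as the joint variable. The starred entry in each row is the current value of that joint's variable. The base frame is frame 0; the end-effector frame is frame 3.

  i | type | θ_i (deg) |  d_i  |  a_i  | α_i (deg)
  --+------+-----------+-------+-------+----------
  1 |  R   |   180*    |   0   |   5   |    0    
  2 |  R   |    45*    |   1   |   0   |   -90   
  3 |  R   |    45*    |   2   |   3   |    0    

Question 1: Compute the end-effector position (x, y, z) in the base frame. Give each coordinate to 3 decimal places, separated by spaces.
-5.086 -2.914 -1.121

after link 1: o_1 = (-5.0000, 0.0000, 0.0000)
after link 2: o_2 = (-5.0000, 0.0000, 1.0000)
after link 3: o_3 = (-5.0858, -2.9142, -1.1213)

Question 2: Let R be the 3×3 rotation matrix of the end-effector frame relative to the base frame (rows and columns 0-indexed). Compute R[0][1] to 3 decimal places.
0.500

End-effector y-axis (col 1 of R) = (0.5000,0.5000,-0.7071)
R[0][1] = 0.5000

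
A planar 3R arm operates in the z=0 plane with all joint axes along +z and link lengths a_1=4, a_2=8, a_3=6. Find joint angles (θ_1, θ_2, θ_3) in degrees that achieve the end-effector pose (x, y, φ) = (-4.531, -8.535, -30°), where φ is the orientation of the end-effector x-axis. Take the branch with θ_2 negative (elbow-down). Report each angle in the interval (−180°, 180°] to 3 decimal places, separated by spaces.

wrist centre = target − a_3·(cos φ, sin φ) = (-9.7272, -5.5350)
cos θ_2 = (125.2537−4²−8²)/(2·4·8) = 0.7071; θ_2 = -45.0014° (elbow-down)
β = atan2(-5.5350,-9.7272) = -150.3590°; ψ = atan2(-5.6570,9.6567) = -30.3622°
θ_1 = β − ψ = -119.9968°
θ_3 = φ − θ_1 − θ_2 = 134.9983° (wrapped to (-180°,180°])

-119.997 -45.001 134.998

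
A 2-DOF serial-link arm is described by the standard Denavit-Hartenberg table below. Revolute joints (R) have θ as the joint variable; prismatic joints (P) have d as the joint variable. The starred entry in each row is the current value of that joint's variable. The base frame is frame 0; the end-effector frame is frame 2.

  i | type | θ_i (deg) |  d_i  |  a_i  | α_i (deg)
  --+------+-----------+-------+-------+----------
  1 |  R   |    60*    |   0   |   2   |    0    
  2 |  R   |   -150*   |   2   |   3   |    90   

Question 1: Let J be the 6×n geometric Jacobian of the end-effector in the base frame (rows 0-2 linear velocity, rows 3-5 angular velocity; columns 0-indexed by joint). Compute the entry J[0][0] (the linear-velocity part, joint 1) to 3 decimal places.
1.268

axis z_0 = ẑ; lever o_n−o_0 = (1.0000,-1.2679,2.0000)
cross product → J_v[:, 0] = (1.2679,1.0000,-0.0000)
J_ω[:, 0] = z_0
entry J[0][0] = 1.2679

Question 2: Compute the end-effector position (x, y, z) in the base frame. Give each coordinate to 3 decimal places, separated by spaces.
after link 1: o_1 = (1.0000, 1.7321, 0.0000)
after link 2: o_2 = (1.0000, -1.2679, 2.0000)

1.000 -1.268 2.000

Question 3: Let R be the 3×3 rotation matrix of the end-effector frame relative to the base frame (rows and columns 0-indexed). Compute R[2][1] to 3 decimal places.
End-effector y-axis (col 1 of R) = (0.0000,-0.0000,1.0000)
R[2][1] = 1.0000

1.000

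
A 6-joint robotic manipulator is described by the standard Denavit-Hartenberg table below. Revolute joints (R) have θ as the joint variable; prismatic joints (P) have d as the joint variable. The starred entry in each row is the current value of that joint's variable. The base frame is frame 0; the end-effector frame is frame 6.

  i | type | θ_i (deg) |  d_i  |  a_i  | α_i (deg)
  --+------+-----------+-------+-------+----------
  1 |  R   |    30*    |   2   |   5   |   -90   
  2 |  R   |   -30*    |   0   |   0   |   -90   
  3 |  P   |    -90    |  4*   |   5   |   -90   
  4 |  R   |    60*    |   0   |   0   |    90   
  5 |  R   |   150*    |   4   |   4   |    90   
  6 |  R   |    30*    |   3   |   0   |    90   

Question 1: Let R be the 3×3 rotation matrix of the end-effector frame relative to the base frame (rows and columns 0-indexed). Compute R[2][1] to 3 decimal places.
0.808

End-effector y-axis (col 1 of R) = (0.3370,0.4833,0.8080)
R[2][1] = 0.8080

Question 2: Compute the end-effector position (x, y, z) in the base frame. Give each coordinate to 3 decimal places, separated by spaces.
7.372 12.896 -2.370

after link 1: o_1 = (4.3301, 2.5000, 2.0000)
after link 2: o_2 = (4.3301, 2.5000, 2.0000)
after link 3: o_3 = (3.5622, 7.8301, -1.4641)
after link 4: o_4 = (3.5622, 7.8301, -1.4641)
after link 5: o_5 = (6.3612, 11.4462, -4.7942)
after link 6: o_6 = (7.3723, 12.8959, -2.3702)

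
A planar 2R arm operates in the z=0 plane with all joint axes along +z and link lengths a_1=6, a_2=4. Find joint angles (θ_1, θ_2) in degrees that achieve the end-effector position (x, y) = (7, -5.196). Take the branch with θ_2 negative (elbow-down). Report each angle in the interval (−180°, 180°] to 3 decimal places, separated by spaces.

-13.172 -60.002

cos θ_2 = (75.9984−6²−4²)/(2·6·4) = 0.5000; θ_2 = -60.0022° (elbow-down)
β = atan2(-5.1960,7.0000) = -36.5860°; ψ = atan2(-3.4642,7.9999) = -23.4140°
θ_1 = β − ψ = -13.1719°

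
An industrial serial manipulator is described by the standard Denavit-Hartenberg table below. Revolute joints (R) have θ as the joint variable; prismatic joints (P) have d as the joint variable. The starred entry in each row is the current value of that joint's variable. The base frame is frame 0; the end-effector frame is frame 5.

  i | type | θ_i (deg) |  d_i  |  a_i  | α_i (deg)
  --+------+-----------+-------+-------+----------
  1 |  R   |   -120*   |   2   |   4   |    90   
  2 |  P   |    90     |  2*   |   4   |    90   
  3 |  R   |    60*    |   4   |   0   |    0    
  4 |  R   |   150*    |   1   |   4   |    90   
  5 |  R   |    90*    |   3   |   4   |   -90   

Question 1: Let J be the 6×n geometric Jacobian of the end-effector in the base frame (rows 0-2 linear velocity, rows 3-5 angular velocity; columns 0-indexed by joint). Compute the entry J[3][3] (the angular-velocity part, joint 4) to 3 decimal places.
axis z_3 = (-0.5000,-0.8660,-0.0000); lever o_n−o_3 = (-3.0179,-4.0311,-4.9641)
cross product → J_v[:, 3] = (4.2990,-2.4821,-0.5981)
J_ω[:, 3] = z_3
entry J[3][3] = -0.5000

-0.500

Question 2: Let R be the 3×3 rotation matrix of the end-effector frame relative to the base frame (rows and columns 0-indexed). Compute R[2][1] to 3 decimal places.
End-effector y-axis (col 1 of R) = (0.7500,-0.4330,0.5000)
R[2][1] = 0.5000

0.500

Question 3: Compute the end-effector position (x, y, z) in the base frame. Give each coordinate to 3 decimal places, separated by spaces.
-8.750 -9.959 1.036

after link 1: o_1 = (-2.0000, -3.4641, 2.0000)
after link 2: o_2 = (-3.7321, -2.4641, 6.0000)
after link 3: o_3 = (-5.7321, -5.9282, 6.0000)
after link 4: o_4 = (-4.5000, -7.7942, 2.5359)
after link 5: o_5 = (-8.7500, -9.9593, 1.0359)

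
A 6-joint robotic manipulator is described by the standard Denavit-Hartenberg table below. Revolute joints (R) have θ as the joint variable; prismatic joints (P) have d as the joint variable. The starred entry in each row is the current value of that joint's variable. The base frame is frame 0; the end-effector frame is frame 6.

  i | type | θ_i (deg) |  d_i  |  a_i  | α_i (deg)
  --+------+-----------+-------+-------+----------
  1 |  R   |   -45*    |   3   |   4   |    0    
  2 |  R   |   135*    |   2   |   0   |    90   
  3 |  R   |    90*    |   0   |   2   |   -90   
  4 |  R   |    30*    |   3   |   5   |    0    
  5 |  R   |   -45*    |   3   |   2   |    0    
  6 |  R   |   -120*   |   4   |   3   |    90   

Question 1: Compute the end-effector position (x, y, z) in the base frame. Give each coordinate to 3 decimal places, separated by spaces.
2.967 -12.828 11.141

after link 1: o_1 = (2.8284, -2.8284, 3.0000)
after link 2: o_2 = (2.8284, -2.8284, 5.0000)
after link 3: o_3 = (2.8284, -2.8284, 7.0000)
after link 4: o_4 = (0.3284, -5.8284, 11.3301)
after link 5: o_5 = (0.8461, -8.8284, 13.2620)
after link 6: o_6 = (2.9674, -12.8284, 11.1407)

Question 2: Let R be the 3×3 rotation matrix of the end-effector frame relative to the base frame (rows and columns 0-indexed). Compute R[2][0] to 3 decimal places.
End-effector x-axis (col 0 of R) = (0.7071,0.0000,-0.7071)
R[2][0] = -0.7071

-0.707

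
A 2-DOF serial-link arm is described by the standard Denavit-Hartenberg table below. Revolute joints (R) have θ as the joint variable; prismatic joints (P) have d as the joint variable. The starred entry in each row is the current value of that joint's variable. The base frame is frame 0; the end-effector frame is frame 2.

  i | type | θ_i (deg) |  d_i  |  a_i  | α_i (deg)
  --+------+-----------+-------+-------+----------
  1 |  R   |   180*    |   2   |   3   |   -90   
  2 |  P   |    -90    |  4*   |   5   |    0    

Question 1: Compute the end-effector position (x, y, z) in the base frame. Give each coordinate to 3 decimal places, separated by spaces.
-3.000 -4.000 7.000

after link 1: o_1 = (-3.0000, 0.0000, 2.0000)
after link 2: o_2 = (-3.0000, -4.0000, 7.0000)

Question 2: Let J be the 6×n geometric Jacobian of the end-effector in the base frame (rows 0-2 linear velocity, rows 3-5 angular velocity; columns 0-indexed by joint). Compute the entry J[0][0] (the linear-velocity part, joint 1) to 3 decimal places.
4.000

axis z_0 = ẑ; lever o_n−o_0 = (-3.0000,-4.0000,7.0000)
cross product → J_v[:, 0] = (4.0000,-3.0000,0.0000)
J_ω[:, 0] = z_0
entry J[0][0] = 4.0000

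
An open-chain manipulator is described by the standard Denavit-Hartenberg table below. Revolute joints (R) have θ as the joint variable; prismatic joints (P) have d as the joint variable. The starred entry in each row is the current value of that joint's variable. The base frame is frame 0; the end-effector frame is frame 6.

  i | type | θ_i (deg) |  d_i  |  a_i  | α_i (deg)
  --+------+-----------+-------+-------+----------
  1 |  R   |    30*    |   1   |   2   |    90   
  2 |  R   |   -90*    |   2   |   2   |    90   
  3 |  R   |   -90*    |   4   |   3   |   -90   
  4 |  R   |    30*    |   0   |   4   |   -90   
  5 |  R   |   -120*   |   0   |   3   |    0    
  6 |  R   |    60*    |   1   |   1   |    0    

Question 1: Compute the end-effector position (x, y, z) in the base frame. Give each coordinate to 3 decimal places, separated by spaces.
-1.232 2.866 -4.464

after link 1: o_1 = (1.7321, 1.0000, 1.0000)
after link 2: o_2 = (2.7321, -0.7321, -1.0000)
after link 3: o_3 = (-2.2321, -0.1340, -1.0000)
after link 4: o_4 = (-2.2321, 3.8660, -1.0000)
after link 5: o_5 = (-2.2321, 2.3660, -3.5981)
after link 6: o_6 = (-1.2321, 2.8660, -4.4641)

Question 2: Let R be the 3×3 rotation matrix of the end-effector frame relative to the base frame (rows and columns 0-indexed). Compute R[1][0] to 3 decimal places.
0.500

End-effector x-axis (col 0 of R) = (-0.0000,0.5000,-0.8660)
R[1][0] = 0.5000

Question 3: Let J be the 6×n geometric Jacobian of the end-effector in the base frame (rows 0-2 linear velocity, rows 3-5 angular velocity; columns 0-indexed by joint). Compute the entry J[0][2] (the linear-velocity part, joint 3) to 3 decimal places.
axis z_2 = (-0.8660,-0.5000,-0.0000); lever o_n−o_2 = (-3.9641,3.5981,-3.4641)
cross product → J_v[:, 2] = (1.7321,-3.0000,-5.0981)
J_ω[:, 2] = z_2
entry J[0][2] = 1.7321

1.732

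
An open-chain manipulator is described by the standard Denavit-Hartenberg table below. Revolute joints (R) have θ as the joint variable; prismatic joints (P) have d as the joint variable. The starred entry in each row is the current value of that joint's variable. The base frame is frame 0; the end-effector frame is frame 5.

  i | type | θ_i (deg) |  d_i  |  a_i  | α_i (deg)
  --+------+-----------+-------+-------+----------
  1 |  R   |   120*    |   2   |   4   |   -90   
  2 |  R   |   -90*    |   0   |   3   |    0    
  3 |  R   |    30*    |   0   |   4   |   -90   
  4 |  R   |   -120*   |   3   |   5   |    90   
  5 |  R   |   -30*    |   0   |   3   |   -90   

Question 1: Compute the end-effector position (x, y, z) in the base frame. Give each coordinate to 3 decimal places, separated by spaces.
-8.398 1.386 4.424

after link 1: o_1 = (-2.0000, 3.4641, 2.0000)
after link 2: o_2 = (-2.0000, 3.4641, 5.0000)
after link 3: o_3 = (-3.0000, 5.1962, 8.4641)
after link 4: o_4 = (-7.4240, 4.1986, 4.7990)
after link 5: o_5 = (-8.3983, 1.3861, 4.4240)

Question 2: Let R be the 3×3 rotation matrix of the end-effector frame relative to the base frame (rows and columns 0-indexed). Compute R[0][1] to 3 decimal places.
End-effector y-axis (col 1 of R) = (-0.6495,0.1250,0.7500)
R[0][1] = -0.6495

-0.650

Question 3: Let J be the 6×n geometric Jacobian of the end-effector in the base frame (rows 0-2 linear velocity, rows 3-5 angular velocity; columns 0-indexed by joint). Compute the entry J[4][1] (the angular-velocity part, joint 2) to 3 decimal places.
-0.500

axis z_1 = (-0.8660,-0.5000,0.0000); lever o_n−o_1 = (-6.3983,-2.0780,2.4240)
cross product → J_v[:, 1] = (-1.2120,2.0993,-1.3995)
J_ω[:, 1] = z_1
entry J[4][1] = -0.5000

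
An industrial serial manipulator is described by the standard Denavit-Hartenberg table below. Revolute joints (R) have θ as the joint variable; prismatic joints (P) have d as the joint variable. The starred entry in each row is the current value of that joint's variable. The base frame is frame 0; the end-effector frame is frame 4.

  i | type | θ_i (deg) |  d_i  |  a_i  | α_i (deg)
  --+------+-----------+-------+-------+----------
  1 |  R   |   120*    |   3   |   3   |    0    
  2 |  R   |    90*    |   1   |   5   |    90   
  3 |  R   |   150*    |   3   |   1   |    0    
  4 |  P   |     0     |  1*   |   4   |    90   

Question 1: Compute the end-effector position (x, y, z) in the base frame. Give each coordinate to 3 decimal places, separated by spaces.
-4.080 5.727 6.500

after link 1: o_1 = (-1.5000, 2.5981, 3.0000)
after link 2: o_2 = (-5.8301, 0.0981, 4.0000)
after link 3: o_3 = (-6.5801, 3.1292, 4.5000)
after link 4: o_4 = (-4.0801, 5.7272, 6.5000)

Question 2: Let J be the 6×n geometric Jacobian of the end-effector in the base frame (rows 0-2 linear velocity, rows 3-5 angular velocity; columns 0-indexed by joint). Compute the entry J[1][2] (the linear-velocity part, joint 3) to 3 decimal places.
1.250

axis z_2 = (-0.5000,0.8660,0.0000); lever o_n−o_2 = (1.7500,5.6292,2.5000)
cross product → J_v[:, 2] = (2.1651,1.2500,-4.3301)
J_ω[:, 2] = z_2
entry J[1][2] = 1.2500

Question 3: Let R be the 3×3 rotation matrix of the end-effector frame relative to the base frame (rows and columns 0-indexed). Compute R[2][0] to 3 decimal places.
0.500

End-effector x-axis (col 0 of R) = (0.7500,0.4330,0.5000)
R[2][0] = 0.5000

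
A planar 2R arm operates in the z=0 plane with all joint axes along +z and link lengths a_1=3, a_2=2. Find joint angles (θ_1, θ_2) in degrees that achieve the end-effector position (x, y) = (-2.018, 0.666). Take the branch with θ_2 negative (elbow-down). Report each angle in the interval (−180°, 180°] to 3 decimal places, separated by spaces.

-156.537 -134.992

cos θ_2 = (4.5159−3²−2²)/(2·3·2) = -0.7070; θ_2 = -134.9922° (elbow-down)
β = atan2(0.6660,-2.0180) = 161.7356°; ψ = atan2(-1.4144,1.5860) = -41.7272°
θ_1 = β − ψ = 203.4628°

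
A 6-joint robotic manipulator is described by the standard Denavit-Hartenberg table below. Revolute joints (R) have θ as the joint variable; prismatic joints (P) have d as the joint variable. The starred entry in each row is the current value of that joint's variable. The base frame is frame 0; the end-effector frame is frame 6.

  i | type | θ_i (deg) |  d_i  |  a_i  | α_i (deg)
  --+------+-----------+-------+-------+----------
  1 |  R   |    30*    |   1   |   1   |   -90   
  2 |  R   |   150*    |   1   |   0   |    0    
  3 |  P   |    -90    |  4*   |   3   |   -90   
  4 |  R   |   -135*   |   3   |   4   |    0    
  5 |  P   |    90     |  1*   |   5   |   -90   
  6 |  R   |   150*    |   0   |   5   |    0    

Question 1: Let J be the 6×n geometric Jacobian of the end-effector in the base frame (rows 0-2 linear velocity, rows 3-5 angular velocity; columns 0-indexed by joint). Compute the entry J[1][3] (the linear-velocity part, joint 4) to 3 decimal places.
axis z_3 = (-0.7500,-0.4330,-0.5000); lever o_n−o_3 = (-3.7957,1.6215,1.2893)
cross product → J_v[:, 3] = (0.2525,2.8648,-2.8597)
J_ω[:, 3] = z_3
entry J[1][3] = 2.8648

2.865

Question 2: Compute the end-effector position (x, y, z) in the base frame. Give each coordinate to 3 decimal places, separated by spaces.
after link 1: o_1 = (0.8660, 0.5000, 1.0000)
after link 2: o_2 = (0.3660, 1.3660, 1.0000)
after link 3: o_3 = (-0.3349, 5.5801, -1.5981)
after link 4: o_4 = (-5.2239, 6.0235, -0.6486)
after link 5: o_5 = (-6.2107, 9.5362, -4.2104)
after link 6: o_6 = (-4.1306, 7.2016, -0.3088)

-4.131 7.202 -0.309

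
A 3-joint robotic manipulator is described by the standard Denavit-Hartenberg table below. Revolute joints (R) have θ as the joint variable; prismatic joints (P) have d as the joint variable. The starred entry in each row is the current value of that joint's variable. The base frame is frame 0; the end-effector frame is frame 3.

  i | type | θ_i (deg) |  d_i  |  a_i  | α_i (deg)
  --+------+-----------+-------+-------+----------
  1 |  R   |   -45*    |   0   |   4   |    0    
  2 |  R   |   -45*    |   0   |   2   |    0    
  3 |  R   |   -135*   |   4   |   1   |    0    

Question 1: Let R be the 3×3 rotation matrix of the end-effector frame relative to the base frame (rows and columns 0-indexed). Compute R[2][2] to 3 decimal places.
End-effector z-axis (col 2 of R) = (0.0000,0.0000,1.0000)
R[2][2] = 1.0000

1.000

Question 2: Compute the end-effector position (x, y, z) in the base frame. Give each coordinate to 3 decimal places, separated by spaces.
2.121 -4.121 4.000

after link 1: o_1 = (2.8284, -2.8284, 0.0000)
after link 2: o_2 = (2.8284, -4.8284, 0.0000)
after link 3: o_3 = (2.1213, -4.1213, 4.0000)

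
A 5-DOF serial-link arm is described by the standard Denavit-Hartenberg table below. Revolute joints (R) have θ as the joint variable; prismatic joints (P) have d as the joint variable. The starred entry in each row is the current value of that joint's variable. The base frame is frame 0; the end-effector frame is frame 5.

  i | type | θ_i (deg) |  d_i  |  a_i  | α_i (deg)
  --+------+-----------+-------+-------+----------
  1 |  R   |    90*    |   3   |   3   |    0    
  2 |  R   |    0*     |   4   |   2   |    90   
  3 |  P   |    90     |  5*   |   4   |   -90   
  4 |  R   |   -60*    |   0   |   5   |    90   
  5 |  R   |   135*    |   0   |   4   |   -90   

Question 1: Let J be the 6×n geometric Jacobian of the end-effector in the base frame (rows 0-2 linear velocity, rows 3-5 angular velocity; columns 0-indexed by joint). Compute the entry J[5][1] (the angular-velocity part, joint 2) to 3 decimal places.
1.000

axis z_1 = (0.0000,0.0000,1.0000); lever o_n−o_1 = (6.8806,-0.8284,9.0858)
cross product → J_v[:, 1] = (0.8284,6.8806,-0.0000)
J_ω[:, 1] = z_1
entry J[5][1] = 1.0000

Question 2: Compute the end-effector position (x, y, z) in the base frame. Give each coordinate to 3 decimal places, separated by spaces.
after link 1: o_1 = (0.0000, 3.0000, 3.0000)
after link 2: o_2 = (0.0000, 5.0000, 7.0000)
after link 3: o_3 = (5.0000, 5.0000, 11.0000)
after link 4: o_4 = (9.3301, 5.0000, 13.5000)
after link 5: o_5 = (6.8806, 2.1716, 12.0858)

6.881 2.172 12.086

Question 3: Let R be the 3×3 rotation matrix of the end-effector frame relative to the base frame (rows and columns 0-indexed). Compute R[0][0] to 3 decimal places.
-0.612

End-effector x-axis (col 0 of R) = (-0.6124,-0.7071,-0.3536)
R[0][0] = -0.6124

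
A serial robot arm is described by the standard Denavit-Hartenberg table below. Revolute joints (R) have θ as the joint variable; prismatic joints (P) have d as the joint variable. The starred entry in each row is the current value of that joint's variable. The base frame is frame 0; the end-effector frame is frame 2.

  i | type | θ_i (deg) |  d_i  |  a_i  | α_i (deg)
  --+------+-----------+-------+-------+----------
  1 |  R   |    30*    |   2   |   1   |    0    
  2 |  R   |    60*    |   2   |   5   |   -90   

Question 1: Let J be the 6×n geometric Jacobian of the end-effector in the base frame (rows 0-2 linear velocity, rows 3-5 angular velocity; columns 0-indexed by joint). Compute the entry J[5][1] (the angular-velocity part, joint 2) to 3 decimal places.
1.000

axis z_1 = (0.0000,0.0000,1.0000); lever o_n−o_1 = (0.0000,5.0000,2.0000)
cross product → J_v[:, 1] = (-5.0000,0.0000,0.0000)
J_ω[:, 1] = z_1
entry J[5][1] = 1.0000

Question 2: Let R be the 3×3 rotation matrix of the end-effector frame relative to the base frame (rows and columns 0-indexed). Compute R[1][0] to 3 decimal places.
End-effector x-axis (col 0 of R) = (0.0000,1.0000,0.0000)
R[1][0] = 1.0000

1.000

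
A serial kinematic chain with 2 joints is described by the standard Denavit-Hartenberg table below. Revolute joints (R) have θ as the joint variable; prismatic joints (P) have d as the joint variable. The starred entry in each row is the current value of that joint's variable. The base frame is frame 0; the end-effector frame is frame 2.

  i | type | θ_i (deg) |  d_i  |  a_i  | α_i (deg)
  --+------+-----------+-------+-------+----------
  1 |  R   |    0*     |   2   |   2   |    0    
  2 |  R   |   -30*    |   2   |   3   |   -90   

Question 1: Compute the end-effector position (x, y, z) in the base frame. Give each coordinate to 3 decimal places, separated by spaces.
4.598 -1.500 4.000

after link 1: o_1 = (2.0000, 0.0000, 2.0000)
after link 2: o_2 = (4.5981, -1.5000, 4.0000)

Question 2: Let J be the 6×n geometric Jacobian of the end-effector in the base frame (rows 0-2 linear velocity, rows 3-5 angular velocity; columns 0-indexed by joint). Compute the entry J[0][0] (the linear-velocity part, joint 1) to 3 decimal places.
1.500

axis z_0 = ẑ; lever o_n−o_0 = (4.5981,-1.5000,4.0000)
cross product → J_v[:, 0] = (1.5000,4.5981,-0.0000)
J_ω[:, 0] = z_0
entry J[0][0] = 1.5000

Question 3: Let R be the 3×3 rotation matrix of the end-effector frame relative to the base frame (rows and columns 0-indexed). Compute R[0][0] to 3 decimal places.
0.866

End-effector x-axis (col 0 of R) = (0.8660,-0.5000,0.0000)
R[0][0] = 0.8660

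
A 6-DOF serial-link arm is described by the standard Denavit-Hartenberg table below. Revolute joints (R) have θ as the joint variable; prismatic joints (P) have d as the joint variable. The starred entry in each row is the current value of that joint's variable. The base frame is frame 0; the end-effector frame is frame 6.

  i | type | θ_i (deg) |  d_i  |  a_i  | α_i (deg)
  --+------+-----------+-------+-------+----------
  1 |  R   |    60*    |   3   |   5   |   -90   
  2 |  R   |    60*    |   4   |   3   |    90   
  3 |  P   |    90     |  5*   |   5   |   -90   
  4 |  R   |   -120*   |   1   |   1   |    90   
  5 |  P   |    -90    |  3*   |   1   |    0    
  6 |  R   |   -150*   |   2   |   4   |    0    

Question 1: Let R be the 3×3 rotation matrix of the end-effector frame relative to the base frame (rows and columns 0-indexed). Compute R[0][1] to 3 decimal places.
-0.575

End-effector y-axis (col 1 of R) = (-0.5748,-0.1295,-0.8080)
R[0][1] = -0.5748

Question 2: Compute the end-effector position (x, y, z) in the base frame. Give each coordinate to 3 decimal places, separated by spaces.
-1.386 7.940 4.219

after link 1: o_1 = (2.5000, 4.3301, 3.0000)
after link 2: o_2 = (-0.2141, 7.6292, 0.4019)
after link 3: o_3 = (-2.3792, 13.8792, 2.9019)
after link 4: o_4 = (-1.8212, 13.8457, 4.2010)
after link 5: o_5 = (0.0293, 11.8546, 2.5849)
after link 6: o_6 = (-1.3857, 7.9396, 4.2189)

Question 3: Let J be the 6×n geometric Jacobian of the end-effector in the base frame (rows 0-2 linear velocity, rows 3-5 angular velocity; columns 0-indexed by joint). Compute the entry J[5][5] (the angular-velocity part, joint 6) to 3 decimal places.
-0.250

axis z_5 = (0.5335,-0.8080,-0.2500); lever o_n−o_5 = (-1.4151,-3.9151,1.6340)
cross product → J_v[:, 5] = (-2.2990,-0.5179,-3.2321)
J_ω[:, 5] = z_5
entry J[5][5] = -0.2500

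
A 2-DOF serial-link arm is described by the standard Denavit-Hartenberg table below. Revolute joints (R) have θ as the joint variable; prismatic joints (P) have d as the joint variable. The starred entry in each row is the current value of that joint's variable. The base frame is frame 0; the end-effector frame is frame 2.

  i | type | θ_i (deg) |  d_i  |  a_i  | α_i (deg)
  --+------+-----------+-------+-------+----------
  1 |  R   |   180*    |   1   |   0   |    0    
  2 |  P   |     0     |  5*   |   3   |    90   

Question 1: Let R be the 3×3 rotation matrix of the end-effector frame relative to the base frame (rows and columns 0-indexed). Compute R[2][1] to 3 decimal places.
End-effector y-axis (col 1 of R) = (-0.0000,-0.0000,1.0000)
R[2][1] = 1.0000

1.000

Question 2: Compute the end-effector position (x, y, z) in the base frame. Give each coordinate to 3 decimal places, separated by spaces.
-3.000 0.000 6.000

after link 1: o_1 = (0.0000, 0.0000, 1.0000)
after link 2: o_2 = (-3.0000, 0.0000, 6.0000)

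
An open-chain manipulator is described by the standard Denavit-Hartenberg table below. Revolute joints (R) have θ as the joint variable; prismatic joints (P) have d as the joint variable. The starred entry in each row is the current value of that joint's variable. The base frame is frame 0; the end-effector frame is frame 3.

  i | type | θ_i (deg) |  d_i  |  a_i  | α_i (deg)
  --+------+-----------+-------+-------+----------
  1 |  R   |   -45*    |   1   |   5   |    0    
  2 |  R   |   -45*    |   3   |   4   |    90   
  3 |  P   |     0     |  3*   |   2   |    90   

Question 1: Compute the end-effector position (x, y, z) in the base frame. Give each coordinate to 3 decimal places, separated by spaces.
0.536 -9.536 4.000

after link 1: o_1 = (3.5355, -3.5355, 1.0000)
after link 2: o_2 = (3.5355, -7.5355, 4.0000)
after link 3: o_3 = (0.5355, -9.5355, 4.0000)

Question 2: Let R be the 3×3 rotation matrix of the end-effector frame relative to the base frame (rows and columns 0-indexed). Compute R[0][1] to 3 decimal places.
-1.000

End-effector y-axis (col 1 of R) = (-1.0000,-0.0000,0.0000)
R[0][1] = -1.0000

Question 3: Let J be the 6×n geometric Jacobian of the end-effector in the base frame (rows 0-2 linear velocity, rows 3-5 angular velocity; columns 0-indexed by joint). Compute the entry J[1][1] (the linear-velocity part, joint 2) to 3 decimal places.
-3.000

axis z_1 = (0.0000,0.0000,1.0000); lever o_n−o_1 = (-3.0000,-6.0000,3.0000)
cross product → J_v[:, 1] = (6.0000,-3.0000,0.0000)
J_ω[:, 1] = z_1
entry J[1][1] = -3.0000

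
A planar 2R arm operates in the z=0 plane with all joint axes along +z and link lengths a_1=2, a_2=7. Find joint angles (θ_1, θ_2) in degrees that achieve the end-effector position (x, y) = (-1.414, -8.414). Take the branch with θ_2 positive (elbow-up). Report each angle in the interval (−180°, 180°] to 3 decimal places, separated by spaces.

-135.009 45.012

cos θ_2 = (72.7948−2²−7²)/(2·2·7) = 0.7070; θ_2 = 45.0121° (elbow-up)
β = atan2(-8.4140,-1.4140) = -99.5396°; ψ = atan2(4.9508,6.9487) = 35.4690°
θ_1 = β − ψ = -135.0087°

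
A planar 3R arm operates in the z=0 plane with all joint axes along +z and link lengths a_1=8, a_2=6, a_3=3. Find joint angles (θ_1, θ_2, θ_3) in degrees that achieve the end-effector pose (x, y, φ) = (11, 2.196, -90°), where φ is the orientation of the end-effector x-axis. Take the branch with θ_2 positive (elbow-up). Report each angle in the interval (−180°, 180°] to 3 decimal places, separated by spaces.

-0.001 60.001 -150.000

wrist centre = target − a_3·(cos φ, sin φ) = (11.0000, 5.1960)
cos θ_2 = (147.9984−8²−6²)/(2·8·6) = 0.5000; θ_2 = 60.0011° (elbow-up)
β = atan2(5.1960,11.0000) = 25.2843°; ψ = atan2(5.1962,10.9999) = 25.2854°
θ_1 = β − ψ = -0.0011°
θ_3 = φ − θ_1 − θ_2 = -150.0000° (wrapped to (-180°,180°])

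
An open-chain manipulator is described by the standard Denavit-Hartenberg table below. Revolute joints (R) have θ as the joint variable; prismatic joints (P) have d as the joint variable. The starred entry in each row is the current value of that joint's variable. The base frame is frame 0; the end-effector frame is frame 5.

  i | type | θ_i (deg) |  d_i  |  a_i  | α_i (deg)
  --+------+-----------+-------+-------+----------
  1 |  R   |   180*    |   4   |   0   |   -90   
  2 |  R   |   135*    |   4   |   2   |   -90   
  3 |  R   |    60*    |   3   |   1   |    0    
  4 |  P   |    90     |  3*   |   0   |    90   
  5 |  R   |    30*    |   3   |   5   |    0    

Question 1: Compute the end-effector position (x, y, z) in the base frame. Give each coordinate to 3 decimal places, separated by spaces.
after link 1: o_1 = (0.0000, 0.0000, 4.0000)
after link 2: o_2 = (1.4142, -4.0000, 2.5858)
after link 3: o_3 = (3.8891, -3.1340, 4.3536)
after link 4: o_4 = (6.0104, -3.1340, 6.4749)
after link 5: o_5 = (6.1872, 1.6292, 9.8336)

6.187 1.629 9.834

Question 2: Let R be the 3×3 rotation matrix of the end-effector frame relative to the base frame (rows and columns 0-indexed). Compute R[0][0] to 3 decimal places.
-0.177

End-effector x-axis (col 0 of R) = (-0.1768,0.4330,0.8839)
R[0][0] = -0.1768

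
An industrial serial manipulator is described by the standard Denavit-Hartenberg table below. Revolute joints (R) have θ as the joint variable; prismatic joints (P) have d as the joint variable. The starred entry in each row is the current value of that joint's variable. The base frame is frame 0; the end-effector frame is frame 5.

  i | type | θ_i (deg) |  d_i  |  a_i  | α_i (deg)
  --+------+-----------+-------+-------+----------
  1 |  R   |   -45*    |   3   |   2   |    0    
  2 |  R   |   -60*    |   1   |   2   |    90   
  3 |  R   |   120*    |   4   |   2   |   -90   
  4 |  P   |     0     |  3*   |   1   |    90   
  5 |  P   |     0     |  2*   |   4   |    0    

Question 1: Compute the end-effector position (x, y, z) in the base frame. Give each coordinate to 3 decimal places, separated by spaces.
-3.321 4.097 8.562

after link 1: o_1 = (1.4142, -1.4142, 3.0000)
after link 2: o_2 = (0.8966, -3.3461, 4.0000)
after link 3: o_3 = (-2.7083, -1.3449, 5.7321)
after link 4: o_4 = (-1.9065, 1.6476, 5.0981)
after link 5: o_5 = (-3.3207, 4.0971, 8.5622)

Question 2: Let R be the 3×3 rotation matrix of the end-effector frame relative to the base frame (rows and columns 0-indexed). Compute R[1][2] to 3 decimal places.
End-effector z-axis (col 2 of R) = (-0.9659,0.2588,0.0000)
R[1][2] = 0.2588

0.259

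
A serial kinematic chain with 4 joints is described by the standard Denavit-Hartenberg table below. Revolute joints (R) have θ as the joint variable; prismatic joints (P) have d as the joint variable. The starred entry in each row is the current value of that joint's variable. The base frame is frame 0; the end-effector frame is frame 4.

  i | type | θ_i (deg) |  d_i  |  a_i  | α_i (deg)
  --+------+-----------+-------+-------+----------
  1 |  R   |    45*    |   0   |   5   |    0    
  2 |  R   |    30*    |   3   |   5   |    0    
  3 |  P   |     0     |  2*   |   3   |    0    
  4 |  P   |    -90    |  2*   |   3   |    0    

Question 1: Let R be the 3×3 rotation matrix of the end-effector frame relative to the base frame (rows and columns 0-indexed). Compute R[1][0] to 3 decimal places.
-0.259

End-effector x-axis (col 0 of R) = (0.9659,-0.2588,0.0000)
R[1][0] = -0.2588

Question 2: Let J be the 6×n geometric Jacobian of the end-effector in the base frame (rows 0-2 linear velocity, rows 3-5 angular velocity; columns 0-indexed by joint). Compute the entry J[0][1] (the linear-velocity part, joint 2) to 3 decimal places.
axis z_1 = (0.0000,0.0000,1.0000); lever o_n−o_1 = (4.9683,6.9509,7.0000)
cross product → J_v[:, 1] = (-6.9509,4.9683,0.0000)
J_ω[:, 1] = z_1
entry J[0][1] = -6.9509

-6.951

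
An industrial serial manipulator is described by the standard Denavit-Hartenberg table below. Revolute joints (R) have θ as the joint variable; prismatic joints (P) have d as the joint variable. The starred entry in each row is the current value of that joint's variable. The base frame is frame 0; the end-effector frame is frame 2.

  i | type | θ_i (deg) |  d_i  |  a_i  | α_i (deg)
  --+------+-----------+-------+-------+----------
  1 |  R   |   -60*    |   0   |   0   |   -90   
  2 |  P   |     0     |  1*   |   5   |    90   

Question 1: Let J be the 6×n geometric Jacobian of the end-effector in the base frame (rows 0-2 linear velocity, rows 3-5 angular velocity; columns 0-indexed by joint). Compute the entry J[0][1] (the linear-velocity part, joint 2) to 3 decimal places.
prismatic axis z_1 = (0.8660,0.5000,0.0000)
J_v[:, 1] = z_1; J_ω[:, 1] = (0,0,0)
entry J[0][1] = 0.8660

0.866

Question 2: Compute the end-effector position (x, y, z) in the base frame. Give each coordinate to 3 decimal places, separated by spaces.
3.366 -3.830 0.000

after link 1: o_1 = (0.0000, 0.0000, 0.0000)
after link 2: o_2 = (3.3660, -3.8301, 0.0000)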